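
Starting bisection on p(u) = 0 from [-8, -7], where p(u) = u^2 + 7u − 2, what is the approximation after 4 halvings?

p(-7.5) = 1.75 > 0, so the root lies in [-7.5, -7]
p(-7.25) = -0.1875 < 0, so the root lies in [-7.5, -7.25]
p(-7.375) = 0.765625 > 0, so the root lies in [-7.375, -7.25]
p(-7.3125) = 0.2852 > 0, so the root lies in [-7.3125, -7.25]

-7.3125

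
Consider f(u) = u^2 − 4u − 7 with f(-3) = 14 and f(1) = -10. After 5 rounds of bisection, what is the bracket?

u = -1 gives f = -2, negative; keep [-3, -1]
u = -2 gives f = 5, positive; keep [-2, -1]
u = -1.5 gives f = 1.25, positive; keep [-1.5, -1]
u = -1.25 gives f = -0.4375, negative; keep [-1.5, -1.25]
u = -1.375 gives f = 0.3906, positive; keep [-1.375, -1.25]

[-1.375, -1.25]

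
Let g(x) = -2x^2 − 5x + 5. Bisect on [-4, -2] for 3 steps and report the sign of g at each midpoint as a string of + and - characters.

+-+

midpoint -3: g = 2 > 0 → [-4, -3]
midpoint -3.5: g = -2 < 0 → [-3.5, -3]
midpoint -3.25: g = 0.125 > 0 → [-3.5, -3.25]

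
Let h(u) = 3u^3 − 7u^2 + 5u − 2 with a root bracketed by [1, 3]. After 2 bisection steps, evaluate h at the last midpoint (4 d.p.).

-0.1250

h(2) = 4 > 0, so the root lies in [1, 2]
h(1.5) = -0.125 < 0, so the root lies in [1.5, 2]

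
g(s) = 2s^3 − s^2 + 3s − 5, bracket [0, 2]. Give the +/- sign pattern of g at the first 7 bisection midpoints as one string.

-++-+++

s = 1 gives g = -1, negative; keep [1, 2]
s = 1.5 gives g = 4, positive; keep [1, 1.5]
s = 1.25 gives g = 1.09375, positive; keep [1, 1.25]
s = 1.125 gives g = -0.043, negative; keep [1.125, 1.25]
s = 1.1875 gives g = 0.5015, positive; keep [1.125, 1.1875]
s = 1.15625 gives g = 0.2234, positive; keep [1.125, 1.15625]
s = 1.140625 gives g = 0.0888, positive; keep [1.125, 1.140625]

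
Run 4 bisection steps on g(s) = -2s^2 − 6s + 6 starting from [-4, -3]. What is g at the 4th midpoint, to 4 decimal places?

-0.1953

midpoint -3.5: g = 2.5 > 0 → [-4, -3.5]
midpoint -3.75: g = 0.375 > 0 → [-4, -3.75]
midpoint -3.875: g = -0.78125 < 0 → [-3.875, -3.75]
midpoint -3.8125: g = -0.1953 < 0 → [-3.8125, -3.75]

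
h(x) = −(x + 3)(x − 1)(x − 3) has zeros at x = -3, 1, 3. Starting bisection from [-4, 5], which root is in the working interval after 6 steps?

x = 0.5 gives h = -4.375, negative; keep [-4, 0.5]
x = -1.75 gives h = -16.328125, negative; keep [-4, -1.75]
x = -2.875 gives h = -2.845703, negative; keep [-4, -2.875]
x = -3.4375 gives h = 12.4978, positive; keep [-3.4375, -2.875]
x = -3.15625 gives h = 3.998, positive; keep [-3.15625, -2.875]
x = -3.015625 gives h = 0.3774, positive; keep [-3.015625, -2.875]

-3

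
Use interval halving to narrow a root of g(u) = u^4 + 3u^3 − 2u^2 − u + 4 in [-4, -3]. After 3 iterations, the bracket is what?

midpoint -3.5: g = 4.4375 > 0 → [-3.5, -3]
midpoint -3.25: g = -5.292969 < 0 → [-3.5, -3.25]
midpoint -3.375: g = -0.98999 < 0 → [-3.5, -3.375]

[-3.5, -3.375]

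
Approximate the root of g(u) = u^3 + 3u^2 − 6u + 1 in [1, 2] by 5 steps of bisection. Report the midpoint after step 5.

m = 1.5, g(m) = 2.125 (+); new bracket [1, 1.5]
m = 1.25, g(m) = 0.140625 (+); new bracket [1, 1.25]
m = 1.125, g(m) = -0.529297 (−); new bracket [1.125, 1.25]
m = 1.1875, g(m) = -0.22 (−); new bracket [1.1875, 1.25]
m = 1.21875, g(m) = -0.0462 (−); new bracket [1.21875, 1.25]

1.21875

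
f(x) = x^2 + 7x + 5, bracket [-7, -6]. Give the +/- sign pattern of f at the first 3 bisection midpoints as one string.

++-

m = -6.5, f(m) = 1.75 (+); new bracket [-6.5, -6]
m = -6.25, f(m) = 0.3125 (+); new bracket [-6.25, -6]
m = -6.125, f(m) = -0.359375 (−); new bracket [-6.25, -6.125]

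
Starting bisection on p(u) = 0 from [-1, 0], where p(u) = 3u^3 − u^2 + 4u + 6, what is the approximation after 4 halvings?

m = -0.5, p(m) = 3.375 (+); new bracket [-1, -0.5]
m = -0.75, p(m) = 1.171875 (+); new bracket [-1, -0.75]
m = -0.875, p(m) = -0.275391 (−); new bracket [-0.875, -0.75]
m = -0.8125, p(m) = 0.4807 (+); new bracket [-0.875, -0.8125]

-0.8125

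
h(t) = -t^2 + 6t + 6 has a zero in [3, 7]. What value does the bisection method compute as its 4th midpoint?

m = 5, h(m) = 11 (+); new bracket [5, 7]
m = 6, h(m) = 6 (+); new bracket [6, 7]
m = 6.5, h(m) = 2.75 (+); new bracket [6.5, 7]
m = 6.75, h(m) = 0.9375 (+); new bracket [6.75, 7]

6.75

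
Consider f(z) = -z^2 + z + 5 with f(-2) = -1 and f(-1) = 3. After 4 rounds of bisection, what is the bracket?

[-1.8125, -1.75]

m = -1.5, f(m) = 1.25 (+); new bracket [-2, -1.5]
m = -1.75, f(m) = 0.1875 (+); new bracket [-2, -1.75]
m = -1.875, f(m) = -0.390625 (−); new bracket [-1.875, -1.75]
m = -1.8125, f(m) = -0.0977 (−); new bracket [-1.8125, -1.75]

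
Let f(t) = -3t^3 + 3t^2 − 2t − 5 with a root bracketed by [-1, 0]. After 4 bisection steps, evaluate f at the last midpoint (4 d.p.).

midpoint -0.5: f = -2.875 < 0 → [-1, -0.5]
midpoint -0.75: f = -0.546875 < 0 → [-1, -0.75]
midpoint -0.875: f = 1.056641 > 0 → [-0.875, -0.75]
midpoint -0.8125: f = 0.2146 > 0 → [-0.8125, -0.75]

0.2146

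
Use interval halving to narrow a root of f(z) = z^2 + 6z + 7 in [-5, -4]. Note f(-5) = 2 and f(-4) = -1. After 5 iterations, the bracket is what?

[-4.4375, -4.40625]

z = -4.5 gives f = 0.25, positive; keep [-4.5, -4]
z = -4.25 gives f = -0.4375, negative; keep [-4.5, -4.25]
z = -4.375 gives f = -0.109375, negative; keep [-4.5, -4.375]
z = -4.4375 gives f = 0.0664, positive; keep [-4.4375, -4.375]
z = -4.40625 gives f = -0.0225, negative; keep [-4.4375, -4.40625]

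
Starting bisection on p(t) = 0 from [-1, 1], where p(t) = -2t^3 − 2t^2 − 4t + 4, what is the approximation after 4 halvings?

0.625

m = 0, p(m) = 4 (+); new bracket [0, 1]
m = 0.5, p(m) = 1.25 (+); new bracket [0.5, 1]
m = 0.75, p(m) = -0.96875 (−); new bracket [0.5, 0.75]
m = 0.625, p(m) = 0.2305 (+); new bracket [0.625, 0.75]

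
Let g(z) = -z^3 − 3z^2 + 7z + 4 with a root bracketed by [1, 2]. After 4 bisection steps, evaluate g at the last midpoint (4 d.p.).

0.8777

midpoint 1.5: g = 4.375 > 0 → [1.5, 2]
midpoint 1.75: g = 1.703125 > 0 → [1.75, 2]
midpoint 1.875: g = -0.013672 < 0 → [1.75, 1.875]
midpoint 1.8125: g = 0.8777 > 0 → [1.8125, 1.875]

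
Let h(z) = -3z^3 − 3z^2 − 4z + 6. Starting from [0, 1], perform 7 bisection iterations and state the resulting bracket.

[0.75, 0.7578125]

z = 0.5 gives h = 2.875, positive; keep [0.5, 1]
z = 0.75 gives h = 0.046875, positive; keep [0.75, 1]
z = 0.875 gives h = -1.806641, negative; keep [0.75, 0.875]
z = 0.8125 gives h = -0.8396, negative; keep [0.75, 0.8125]
z = 0.78125 gives h = -0.3866, negative; keep [0.75, 0.78125]
z = 0.765625 gives h = -0.1674, negative; keep [0.75, 0.765625]
z = 0.7578125 gives h = -0.0597, negative; keep [0.75, 0.7578125]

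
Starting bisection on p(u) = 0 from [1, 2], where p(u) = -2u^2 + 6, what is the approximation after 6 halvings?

1.734375

p(1.5) = 1.5 > 0, so the root lies in [1.5, 2]
p(1.75) = -0.125 < 0, so the root lies in [1.5, 1.75]
p(1.625) = 0.71875 > 0, so the root lies in [1.625, 1.75]
p(1.6875) = 0.3047 > 0, so the root lies in [1.6875, 1.75]
p(1.71875) = 0.0918 > 0, so the root lies in [1.71875, 1.75]
p(1.734375) = -0.0161 < 0, so the root lies in [1.71875, 1.734375]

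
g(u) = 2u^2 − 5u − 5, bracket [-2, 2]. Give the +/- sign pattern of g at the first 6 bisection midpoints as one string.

u = 0 gives g = -5, negative; keep [-2, 0]
u = -1 gives g = 2, positive; keep [-1, 0]
u = -0.5 gives g = -2, negative; keep [-1, -0.5]
u = -0.75 gives g = -0.125, negative; keep [-1, -0.75]
u = -0.875 gives g = 0.9062, positive; keep [-0.875, -0.75]
u = -0.8125 gives g = 0.3828, positive; keep [-0.8125, -0.75]

-+--++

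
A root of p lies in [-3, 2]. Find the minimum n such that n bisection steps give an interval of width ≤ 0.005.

10

Width after n steps is 5/2^n. Need 2^n ≥ 5/0.005 = 1000.
2^9 = 512 < 1000 ≤ 2^10 = 1024, so n = 10.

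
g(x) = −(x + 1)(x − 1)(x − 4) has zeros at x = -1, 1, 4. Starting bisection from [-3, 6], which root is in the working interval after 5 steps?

4

m = 1.5, g(m) = 3.125 (+); new bracket [1.5, 6]
m = 3.75, g(m) = 3.265625 (+); new bracket [3.75, 6]
m = 4.875, g(m) = -19.919922 (−); new bracket [3.75, 4.875]
m = 4.3125, g(m) = -5.4993 (−); new bracket [3.75, 4.3125]
m = 4.03125, g(m) = -0.4766 (−); new bracket [3.75, 4.03125]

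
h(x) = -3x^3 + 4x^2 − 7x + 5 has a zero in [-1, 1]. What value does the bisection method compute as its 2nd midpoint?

0.5

midpoint 0: h = 5 > 0 → [0, 1]
midpoint 0.5: h = 2.125 > 0 → [0.5, 1]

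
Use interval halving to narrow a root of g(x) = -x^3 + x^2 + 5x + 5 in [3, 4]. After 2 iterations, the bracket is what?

x = 3.5 gives g = -8.125, negative; keep [3, 3.5]
x = 3.25 gives g = -2.515625, negative; keep [3, 3.25]

[3, 3.25]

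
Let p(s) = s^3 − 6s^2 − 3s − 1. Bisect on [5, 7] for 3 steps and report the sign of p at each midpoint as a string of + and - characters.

-+-

m = 6, p(m) = -19 (−); new bracket [6, 7]
m = 6.5, p(m) = 0.625 (+); new bracket [6, 6.5]
m = 6.25, p(m) = -9.984375 (−); new bracket [6.25, 6.5]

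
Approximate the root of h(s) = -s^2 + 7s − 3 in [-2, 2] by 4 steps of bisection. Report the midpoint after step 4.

0.25

midpoint 0: h = -3 < 0 → [0, 2]
midpoint 1: h = 3 > 0 → [0, 1]
midpoint 0.5: h = 0.25 > 0 → [0, 0.5]
midpoint 0.25: h = -1.3125 < 0 → [0.25, 0.5]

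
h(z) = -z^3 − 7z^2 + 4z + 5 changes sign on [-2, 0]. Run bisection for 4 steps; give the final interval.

[-0.75, -0.625]

m = -1, h(m) = -5 (−); new bracket [-1, 0]
m = -0.5, h(m) = 1.375 (+); new bracket [-1, -0.5]
m = -0.75, h(m) = -1.515625 (−); new bracket [-0.75, -0.5]
m = -0.625, h(m) = 0.0098 (+); new bracket [-0.75, -0.625]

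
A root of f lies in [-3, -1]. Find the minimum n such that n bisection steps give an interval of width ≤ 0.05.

6

Width after n steps is 2/2^n. Need 2^n ≥ 2/0.05 = 40.
2^5 = 32 < 40 ≤ 2^6 = 64, so n = 6.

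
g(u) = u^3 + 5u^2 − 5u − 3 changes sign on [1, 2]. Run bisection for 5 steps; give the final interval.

[1.1875, 1.21875]

midpoint 1.5: g = 4.125 > 0 → [1, 1.5]
midpoint 1.25: g = 0.515625 > 0 → [1, 1.25]
midpoint 1.125: g = -0.873047 < 0 → [1.125, 1.25]
midpoint 1.1875: g = -0.2122 < 0 → [1.1875, 1.25]
midpoint 1.21875: g = 0.1433 > 0 → [1.1875, 1.21875]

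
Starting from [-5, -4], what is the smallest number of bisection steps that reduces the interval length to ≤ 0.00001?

17

Width after n steps is 1/2^n. Need 2^n ≥ 1/0.00001 = 100000.
2^16 = 65536 < 100000 ≤ 2^17 = 131072, so n = 17.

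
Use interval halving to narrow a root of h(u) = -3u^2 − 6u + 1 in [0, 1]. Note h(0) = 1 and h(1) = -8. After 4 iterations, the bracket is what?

u = 0.5 gives h = -2.75, negative; keep [0, 0.5]
u = 0.25 gives h = -0.6875, negative; keep [0, 0.25]
u = 0.125 gives h = 0.203125, positive; keep [0.125, 0.25]
u = 0.1875 gives h = -0.2305, negative; keep [0.125, 0.1875]

[0.125, 0.1875]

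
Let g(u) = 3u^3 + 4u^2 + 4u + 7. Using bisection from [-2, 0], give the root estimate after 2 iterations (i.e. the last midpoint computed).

m = -1, g(m) = 4 (+); new bracket [-2, -1]
m = -1.5, g(m) = -0.125 (−); new bracket [-1.5, -1]

-1.5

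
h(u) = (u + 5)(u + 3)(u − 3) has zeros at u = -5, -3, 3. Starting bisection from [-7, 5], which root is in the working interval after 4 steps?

midpoint -1: h = -32 < 0 → [-1, 5]
midpoint 2: h = -35 < 0 → [2, 5]
midpoint 3.5: h = 27.625 > 0 → [2, 3.5]
midpoint 2.75: h = -11.1406 < 0 → [2.75, 3.5]

3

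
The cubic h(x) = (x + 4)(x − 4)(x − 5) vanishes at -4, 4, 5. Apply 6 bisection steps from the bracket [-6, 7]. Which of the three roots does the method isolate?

midpoint 0.5: h = 70.875 > 0 → [-6, 0.5]
midpoint -2.75: h = 65.390625 > 0 → [-6, -2.75]
midpoint -4.375: h = -29.443359 < 0 → [-4.375, -2.75]
midpoint -3.5625: h = 28.3298 > 0 → [-4.375, -3.5625]
midpoint -3.96875: h = 2.2334 > 0 → [-4.375, -3.96875]
midpoint -4.171875: h = -12.8823 < 0 → [-4.171875, -3.96875]

-4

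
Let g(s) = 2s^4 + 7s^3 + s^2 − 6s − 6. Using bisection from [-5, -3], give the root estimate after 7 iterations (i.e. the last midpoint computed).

-3.140625

m = -4, g(m) = 98 (+); new bracket [-4, -3]
m = -3.5, g(m) = 27.25 (+); new bracket [-3.5, -3]
m = -3.25, g(m) = 6.898438 (+); new bracket [-3.25, -3]
m = -3.125, g(m) = -0.3726 (−); new bracket [-3.25, -3.125]
m = -3.1875, g(m) = 3.0442 (+); new bracket [-3.1875, -3.125]
m = -3.15625, g(m) = 1.2828 (+); new bracket [-3.15625, -3.125]
m = -3.140625, g(m) = 0.4421 (+); new bracket [-3.140625, -3.125]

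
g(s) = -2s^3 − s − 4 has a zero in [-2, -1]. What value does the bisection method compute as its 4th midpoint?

s = -1.5 gives g = 4.25, positive; keep [-1.5, -1]
s = -1.25 gives g = 1.15625, positive; keep [-1.25, -1]
s = -1.125 gives g = -0.027344, negative; keep [-1.25, -1.125]
s = -1.1875 gives g = 0.5366, positive; keep [-1.1875, -1.125]

-1.1875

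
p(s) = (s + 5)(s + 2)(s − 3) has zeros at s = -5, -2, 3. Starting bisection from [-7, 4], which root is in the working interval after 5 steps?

p(-1.5) = -7.875 < 0, so the root lies in [-1.5, 4]
p(1.25) = -35.546875 < 0, so the root lies in [1.25, 4]
p(2.625) = -13.224609 < 0, so the root lies in [2.625, 4]
p(3.3125) = 13.8 > 0, so the root lies in [2.625, 3.3125]
p(2.96875) = -1.2373 < 0, so the root lies in [2.96875, 3.3125]

3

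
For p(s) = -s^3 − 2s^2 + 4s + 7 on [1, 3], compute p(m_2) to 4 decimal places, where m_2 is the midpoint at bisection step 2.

5.1250

midpoint 2: p = -1 < 0 → [1, 2]
midpoint 1.5: p = 5.125 > 0 → [1.5, 2]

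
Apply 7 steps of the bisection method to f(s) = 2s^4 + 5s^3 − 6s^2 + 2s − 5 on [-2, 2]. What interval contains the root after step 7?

midpoint 0: f = -5 < 0 → [0, 2]
midpoint 1: f = -2 < 0 → [1, 2]
midpoint 1.5: f = 11.5 > 0 → [1, 1.5]
midpoint 1.25: f = 2.7734 > 0 → [1, 1.25]
midpoint 1.125: f = -0.021 < 0 → [1.125, 1.25]
midpoint 1.1875: f = 1.2639 > 0 → [1.125, 1.1875]
midpoint 1.15625: f = 0.5947 > 0 → [1.125, 1.15625]

[1.125, 1.15625]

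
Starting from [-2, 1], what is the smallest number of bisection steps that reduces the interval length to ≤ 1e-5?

Width after n steps is 3/2^n. Need 2^n ≥ 3/1e-5 = 300000.
2^18 = 262144 < 300000 ≤ 2^19 = 524288, so n = 19.

19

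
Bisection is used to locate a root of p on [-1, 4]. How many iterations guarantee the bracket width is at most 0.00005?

17

Width after n steps is 5/2^n. Need 2^n ≥ 5/0.00005 = 100000.
2^16 = 65536 < 100000 ≤ 2^17 = 131072, so n = 17.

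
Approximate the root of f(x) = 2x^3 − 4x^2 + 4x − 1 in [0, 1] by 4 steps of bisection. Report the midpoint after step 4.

f(0.5) = 0.25 > 0, so the root lies in [0, 0.5]
f(0.25) = -0.21875 < 0, so the root lies in [0.25, 0.5]
f(0.375) = 0.042969 > 0, so the root lies in [0.25, 0.375]
f(0.3125) = -0.0796 < 0, so the root lies in [0.3125, 0.375]

0.3125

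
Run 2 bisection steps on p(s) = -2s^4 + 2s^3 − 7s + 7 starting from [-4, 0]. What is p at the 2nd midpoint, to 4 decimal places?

p(-2) = -27 < 0, so the root lies in [-2, 0]
p(-1) = 10 > 0, so the root lies in [-2, -1]

10.0000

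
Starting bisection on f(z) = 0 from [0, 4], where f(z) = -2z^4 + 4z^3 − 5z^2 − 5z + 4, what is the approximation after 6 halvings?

m = 2, f(m) = -26 (−); new bracket [0, 2]
m = 1, f(m) = -4 (−); new bracket [0, 1]
m = 0.5, f(m) = 0.625 (+); new bracket [0.5, 1]
m = 0.75, f(m) = -1.5078 (−); new bracket [0.5, 0.75]
m = 0.625, f(m) = -0.4067 (−); new bracket [0.5, 0.625]
m = 0.5625, f(m) = 0.1172 (+); new bracket [0.5625, 0.625]

0.5625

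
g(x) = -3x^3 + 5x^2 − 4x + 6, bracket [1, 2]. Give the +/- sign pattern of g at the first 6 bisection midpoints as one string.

+--+++

m = 1.5, g(m) = 1.125 (+); new bracket [1.5, 2]
m = 1.75, g(m) = -1.765625 (−); new bracket [1.5, 1.75]
m = 1.625, g(m) = -0.169922 (−); new bracket [1.5, 1.625]
m = 1.5625, g(m) = 0.5129 (+); new bracket [1.5625, 1.625]
m = 1.59375, g(m) = 0.1806 (+); new bracket [1.59375, 1.625]
m = 1.609375, g(m) = 0.0077 (+); new bracket [1.609375, 1.625]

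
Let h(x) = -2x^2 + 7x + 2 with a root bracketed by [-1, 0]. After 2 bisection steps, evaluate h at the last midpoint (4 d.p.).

0.1250

x = -0.5 gives h = -2, negative; keep [-0.5, 0]
x = -0.25 gives h = 0.125, positive; keep [-0.5, -0.25]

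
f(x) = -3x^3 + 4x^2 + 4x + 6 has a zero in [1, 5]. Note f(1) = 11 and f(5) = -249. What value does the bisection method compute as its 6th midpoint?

midpoint 3: f = -27 < 0 → [1, 3]
midpoint 2: f = 6 > 0 → [2, 3]
midpoint 2.5: f = -5.875 < 0 → [2, 2.5]
midpoint 2.25: f = 1.0781 > 0 → [2.25, 2.5]
midpoint 2.375: f = -2.127 < 0 → [2.25, 2.375]
midpoint 2.3125: f = -0.4587 < 0 → [2.25, 2.3125]

2.3125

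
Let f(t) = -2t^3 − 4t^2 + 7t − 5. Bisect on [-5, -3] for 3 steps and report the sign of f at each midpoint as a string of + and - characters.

t = -4 gives f = 31, positive; keep [-4, -3]
t = -3.5 gives f = 7.25, positive; keep [-3.5, -3]
t = -3.25 gives f = -1.34375, negative; keep [-3.5, -3.25]

++-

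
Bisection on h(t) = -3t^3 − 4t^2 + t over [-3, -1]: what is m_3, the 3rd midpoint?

m = -2, h(m) = 6 (+); new bracket [-2, -1]
m = -1.5, h(m) = -0.375 (−); new bracket [-2, -1.5]
m = -1.75, h(m) = 2.078125 (+); new bracket [-1.75, -1.5]

-1.75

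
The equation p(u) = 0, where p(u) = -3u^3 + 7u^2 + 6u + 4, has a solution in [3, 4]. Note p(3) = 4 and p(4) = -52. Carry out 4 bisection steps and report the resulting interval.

[3.0625, 3.125]

p(3.5) = -17.875 < 0, so the root lies in [3, 3.5]
p(3.25) = -5.546875 < 0, so the root lies in [3, 3.25]
p(3.125) = -0.443359 < 0, so the root lies in [3, 3.125]
p(3.0625) = 1.8586 > 0, so the root lies in [3.0625, 3.125]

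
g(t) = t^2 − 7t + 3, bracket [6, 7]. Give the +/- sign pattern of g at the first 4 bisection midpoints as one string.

m = 6.5, g(m) = -0.25 (−); new bracket [6.5, 7]
m = 6.75, g(m) = 1.3125 (+); new bracket [6.5, 6.75]
m = 6.625, g(m) = 0.515625 (+); new bracket [6.5, 6.625]
m = 6.5625, g(m) = 0.1289 (+); new bracket [6.5, 6.5625]

-+++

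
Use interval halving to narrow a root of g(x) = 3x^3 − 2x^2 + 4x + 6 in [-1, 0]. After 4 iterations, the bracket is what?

[-0.8125, -0.75]

midpoint -0.5: g = 3.125 > 0 → [-1, -0.5]
midpoint -0.75: g = 0.609375 > 0 → [-1, -0.75]
midpoint -0.875: g = -1.041016 < 0 → [-0.875, -0.75]
midpoint -0.8125: g = -0.1794 < 0 → [-0.8125, -0.75]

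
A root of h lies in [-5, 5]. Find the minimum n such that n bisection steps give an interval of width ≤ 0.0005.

15

Width after n steps is 10/2^n. Need 2^n ≥ 10/0.0005 = 20000.
2^14 = 16384 < 20000 ≤ 2^15 = 32768, so n = 15.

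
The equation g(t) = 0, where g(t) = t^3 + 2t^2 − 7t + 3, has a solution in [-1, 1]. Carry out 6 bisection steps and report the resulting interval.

[0.5, 0.53125]

t = 0 gives g = 3, positive; keep [0, 1]
t = 0.5 gives g = 0.125, positive; keep [0.5, 1]
t = 0.75 gives g = -0.703125, negative; keep [0.5, 0.75]
t = 0.625 gives g = -0.3496, negative; keep [0.5, 0.625]
t = 0.5625 gives g = -0.1267, negative; keep [0.5, 0.5625]
t = 0.53125 gives g = -0.0044, negative; keep [0.5, 0.53125]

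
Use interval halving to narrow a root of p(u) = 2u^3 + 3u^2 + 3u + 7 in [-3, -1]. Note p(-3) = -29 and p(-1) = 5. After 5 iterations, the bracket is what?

[-1.8125, -1.75]

p(-2) = -3 < 0, so the root lies in [-2, -1]
p(-1.5) = 2.5 > 0, so the root lies in [-2, -1.5]
p(-1.75) = 0.21875 > 0, so the root lies in [-2, -1.75]
p(-1.875) = -1.2617 < 0, so the root lies in [-1.875, -1.75]
p(-1.8125) = -0.4907 < 0, so the root lies in [-1.8125, -1.75]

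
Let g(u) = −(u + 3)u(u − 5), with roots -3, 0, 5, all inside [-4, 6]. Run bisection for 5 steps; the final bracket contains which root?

midpoint 1: g = 16 > 0 → [1, 6]
midpoint 3.5: g = 34.125 > 0 → [3.5, 6]
midpoint 4.75: g = 9.203125 > 0 → [4.75, 6]
midpoint 5.375: g = -16.8809 < 0 → [4.75, 5.375]
midpoint 5.0625: g = -2.551 < 0 → [4.75, 5.0625]

5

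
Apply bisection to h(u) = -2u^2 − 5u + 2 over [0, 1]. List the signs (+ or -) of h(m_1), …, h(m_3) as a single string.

h(0.5) = -1 < 0, so the root lies in [0, 0.5]
h(0.25) = 0.625 > 0, so the root lies in [0.25, 0.5]
h(0.375) = -0.15625 < 0, so the root lies in [0.25, 0.375]

-+-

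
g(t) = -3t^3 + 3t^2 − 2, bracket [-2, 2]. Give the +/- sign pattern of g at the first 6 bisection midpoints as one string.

-+-+-+

t = 0 gives g = -2, negative; keep [-2, 0]
t = -1 gives g = 4, positive; keep [-1, 0]
t = -0.5 gives g = -0.875, negative; keep [-1, -0.5]
t = -0.75 gives g = 0.9531, positive; keep [-0.75, -0.5]
t = -0.625 gives g = -0.0957, negative; keep [-0.75, -0.625]
t = -0.6875 gives g = 0.3928, positive; keep [-0.6875, -0.625]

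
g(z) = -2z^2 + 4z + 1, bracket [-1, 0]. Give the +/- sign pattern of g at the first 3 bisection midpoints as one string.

m = -0.5, g(m) = -1.5 (−); new bracket [-0.5, 0]
m = -0.25, g(m) = -0.125 (−); new bracket [-0.25, 0]
m = -0.125, g(m) = 0.46875 (+); new bracket [-0.25, -0.125]

--+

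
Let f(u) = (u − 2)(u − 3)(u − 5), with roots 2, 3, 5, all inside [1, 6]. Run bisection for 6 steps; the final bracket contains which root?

5

u = 3.5 gives f = -1.125, negative; keep [3.5, 6]
u = 4.75 gives f = -1.203125, negative; keep [4.75, 6]
u = 5.375 gives f = 3.005859, positive; keep [4.75, 5.375]
u = 5.0625 gives f = 0.3948, positive; keep [4.75, 5.0625]
u = 4.90625 gives f = -0.5194, negative; keep [4.90625, 5.0625]
u = 4.984375 gives f = -0.0925, negative; keep [4.984375, 5.0625]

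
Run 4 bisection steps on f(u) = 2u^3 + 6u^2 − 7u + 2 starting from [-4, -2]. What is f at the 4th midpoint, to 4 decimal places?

midpoint -3: f = 23 > 0 → [-4, -3]
midpoint -3.5: f = 14.25 > 0 → [-4, -3.5]
midpoint -3.75: f = 7.15625 > 0 → [-4, -3.75]
midpoint -3.875: f = 2.8477 > 0 → [-4, -3.875]

2.8477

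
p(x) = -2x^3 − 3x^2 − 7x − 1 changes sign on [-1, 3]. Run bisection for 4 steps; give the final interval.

x = 1 gives p = -13, negative; keep [-1, 1]
x = 0 gives p = -1, negative; keep [-1, 0]
x = -0.5 gives p = 2, positive; keep [-0.5, 0]
x = -0.25 gives p = 0.5938, positive; keep [-0.25, 0]

[-0.25, 0]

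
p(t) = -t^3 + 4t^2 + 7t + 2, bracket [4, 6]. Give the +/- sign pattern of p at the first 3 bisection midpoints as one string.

m = 5, p(m) = 12 (+); new bracket [5, 6]
m = 5.5, p(m) = -4.875 (−); new bracket [5, 5.5]
m = 5.25, p(m) = 4.296875 (+); new bracket [5.25, 5.5]

+-+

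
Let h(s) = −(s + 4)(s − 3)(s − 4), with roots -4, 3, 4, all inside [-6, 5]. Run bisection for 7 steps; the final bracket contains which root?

m = -0.5, h(m) = -55.125 (−); new bracket [-6, -0.5]
m = -3.25, h(m) = -33.984375 (−); new bracket [-6, -3.25]
m = -4.625, h(m) = 41.103516 (+); new bracket [-4.625, -3.25]
m = -3.9375, h(m) = -3.4417 (−); new bracket [-4.625, -3.9375]
m = -4.28125, h(m) = 16.9588 (+); new bracket [-4.28125, -3.9375]
m = -4.109375, h(m) = 6.3058 (+); new bracket [-4.109375, -3.9375]
m = -4.0234375, h(m) = 1.3208 (+); new bracket [-4.0234375, -3.9375]

-4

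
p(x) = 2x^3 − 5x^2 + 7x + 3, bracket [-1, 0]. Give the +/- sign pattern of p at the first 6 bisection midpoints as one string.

m = -0.5, p(m) = -2 (−); new bracket [-0.5, 0]
m = -0.25, p(m) = 0.90625 (+); new bracket [-0.5, -0.25]
m = -0.375, p(m) = -0.433594 (−); new bracket [-0.375, -0.25]
m = -0.3125, p(m) = 0.2632 (+); new bracket [-0.375, -0.3125]
m = -0.34375, p(m) = -0.0783 (−); new bracket [-0.34375, -0.3125]
m = -0.328125, p(m) = 0.0941 (+); new bracket [-0.34375, -0.328125]

-+-+-+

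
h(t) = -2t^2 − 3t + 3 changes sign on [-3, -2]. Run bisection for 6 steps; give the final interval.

h(-2.5) = -2 < 0, so the root lies in [-2.5, -2]
h(-2.25) = -0.375 < 0, so the root lies in [-2.25, -2]
h(-2.125) = 0.34375 > 0, so the root lies in [-2.25, -2.125]
h(-2.1875) = -0.0078 < 0, so the root lies in [-2.1875, -2.125]
h(-2.15625) = 0.1699 > 0, so the root lies in [-2.1875, -2.15625]
h(-2.171875) = 0.0815 > 0, so the root lies in [-2.1875, -2.171875]

[-2.1875, -2.171875]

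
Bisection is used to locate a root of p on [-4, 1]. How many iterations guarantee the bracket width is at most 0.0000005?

Width after n steps is 5/2^n. Need 2^n ≥ 5/0.0000005 = 10000000.
2^23 = 8388608 < 10000000 ≤ 2^24 = 16777216, so n = 24.

24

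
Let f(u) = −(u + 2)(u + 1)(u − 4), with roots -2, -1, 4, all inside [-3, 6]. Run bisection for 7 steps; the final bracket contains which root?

4

u = 1.5 gives f = 21.875, positive; keep [1.5, 6]
u = 3.75 gives f = 6.828125, positive; keep [3.75, 6]
u = 4.875 gives f = -35.341797, negative; keep [3.75, 4.875]
u = 4.3125 gives f = -10.4797, negative; keep [3.75, 4.3125]
u = 4.03125 gives f = -0.9483, negative; keep [3.75, 4.03125]
u = 3.890625 gives f = 3.151, positive; keep [3.890625, 4.03125]
u = 3.9609375 gives f = 1.1551, positive; keep [3.9609375, 4.03125]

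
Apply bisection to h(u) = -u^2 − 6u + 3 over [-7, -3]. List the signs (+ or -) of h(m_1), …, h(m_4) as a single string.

++-+

m = -5, h(m) = 8 (+); new bracket [-7, -5]
m = -6, h(m) = 3 (+); new bracket [-7, -6]
m = -6.5, h(m) = -0.25 (−); new bracket [-6.5, -6]
m = -6.25, h(m) = 1.4375 (+); new bracket [-6.5, -6.25]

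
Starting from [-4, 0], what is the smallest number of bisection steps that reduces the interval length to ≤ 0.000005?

20

Width after n steps is 4/2^n. Need 2^n ≥ 4/0.000005 = 800000.
2^19 = 524288 < 800000 ≤ 2^20 = 1048576, so n = 20.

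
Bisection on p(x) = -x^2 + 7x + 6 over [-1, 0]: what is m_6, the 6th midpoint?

-0.765625

midpoint -0.5: p = 2.25 > 0 → [-1, -0.5]
midpoint -0.75: p = 0.1875 > 0 → [-1, -0.75]
midpoint -0.875: p = -0.890625 < 0 → [-0.875, -0.75]
midpoint -0.8125: p = -0.3477 < 0 → [-0.8125, -0.75]
midpoint -0.78125: p = -0.0791 < 0 → [-0.78125, -0.75]
midpoint -0.765625: p = 0.0544 > 0 → [-0.78125, -0.765625]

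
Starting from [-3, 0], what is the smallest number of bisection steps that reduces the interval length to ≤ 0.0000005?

23

Width after n steps is 3/2^n. Need 2^n ≥ 3/0.0000005 = 6000000.
2^22 = 4194304 < 6000000 ≤ 2^23 = 8388608, so n = 23.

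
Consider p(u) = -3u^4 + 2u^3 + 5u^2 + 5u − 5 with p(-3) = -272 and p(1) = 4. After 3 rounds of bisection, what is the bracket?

u = -1 gives p = -10, negative; keep [-1, 1]
u = 0 gives p = -5, negative; keep [0, 1]
u = 0.5 gives p = -1.1875, negative; keep [0.5, 1]

[0.5, 1]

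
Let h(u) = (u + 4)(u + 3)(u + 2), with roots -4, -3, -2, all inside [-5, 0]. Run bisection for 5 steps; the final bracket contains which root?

-2

u = -2.5 gives h = -0.375, negative; keep [-2.5, 0]
u = -1.25 gives h = 3.609375, positive; keep [-2.5, -1.25]
u = -1.875 gives h = 0.298828, positive; keep [-2.5, -1.875]
u = -2.1875 gives h = -0.2761, negative; keep [-2.1875, -1.875]
u = -2.03125 gives h = -0.0596, negative; keep [-2.03125, -1.875]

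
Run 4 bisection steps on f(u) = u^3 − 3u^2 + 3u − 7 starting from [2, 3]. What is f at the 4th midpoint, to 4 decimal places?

-0.0457

u = 2.5 gives f = -2.625, negative; keep [2.5, 3]
u = 2.75 gives f = -0.640625, negative; keep [2.75, 3]
u = 2.875 gives f = 0.591797, positive; keep [2.75, 2.875]
u = 2.8125 gives f = -0.0457, negative; keep [2.8125, 2.875]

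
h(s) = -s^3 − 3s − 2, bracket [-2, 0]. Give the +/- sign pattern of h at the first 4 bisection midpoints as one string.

m = -1, h(m) = 2 (+); new bracket [-1, 0]
m = -0.5, h(m) = -0.375 (−); new bracket [-1, -0.5]
m = -0.75, h(m) = 0.671875 (+); new bracket [-0.75, -0.5]
m = -0.625, h(m) = 0.1191 (+); new bracket [-0.625, -0.5]

+-++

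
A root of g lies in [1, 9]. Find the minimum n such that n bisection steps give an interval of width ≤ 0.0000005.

Width after n steps is 8/2^n. Need 2^n ≥ 8/0.0000005 = 16000000.
2^23 = 8388608 < 16000000 ≤ 2^24 = 16777216, so n = 24.

24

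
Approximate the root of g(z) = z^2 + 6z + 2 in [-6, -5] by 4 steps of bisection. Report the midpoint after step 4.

-5.6875

g(-5.5) = -0.75 < 0, so the root lies in [-6, -5.5]
g(-5.75) = 0.5625 > 0, so the root lies in [-5.75, -5.5]
g(-5.625) = -0.109375 < 0, so the root lies in [-5.75, -5.625]
g(-5.6875) = 0.2227 > 0, so the root lies in [-5.6875, -5.625]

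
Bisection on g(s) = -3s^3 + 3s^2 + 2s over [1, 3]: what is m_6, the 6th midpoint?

1.46875

s = 2 gives g = -8, negative; keep [1, 2]
s = 1.5 gives g = -0.375, negative; keep [1, 1.5]
s = 1.25 gives g = 1.328125, positive; keep [1.25, 1.5]
s = 1.375 gives g = 0.623, positive; keep [1.375, 1.5]
s = 1.4375 gives g = 0.1628, positive; keep [1.4375, 1.5]
s = 1.46875 gives g = -0.0961, negative; keep [1.4375, 1.46875]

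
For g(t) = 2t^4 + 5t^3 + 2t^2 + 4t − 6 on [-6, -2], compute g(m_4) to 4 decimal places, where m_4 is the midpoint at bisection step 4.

g(-4) = 202 > 0, so the root lies in [-4, -2]
g(-3) = 27 > 0, so the root lies in [-3, -2]
g(-2.5) = -3.5 < 0, so the root lies in [-3, -2.5]
g(-2.75) = 8.5234 > 0, so the root lies in [-2.75, -2.5]

8.5234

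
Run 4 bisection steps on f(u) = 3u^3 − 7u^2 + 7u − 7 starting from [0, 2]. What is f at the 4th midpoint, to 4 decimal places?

1.2910

m = 1, f(m) = -4 (−); new bracket [1, 2]
m = 1.5, f(m) = -2.125 (−); new bracket [1.5, 2]
m = 1.75, f(m) = -0.109375 (−); new bracket [1.75, 2]
m = 1.875, f(m) = 1.291 (+); new bracket [1.75, 1.875]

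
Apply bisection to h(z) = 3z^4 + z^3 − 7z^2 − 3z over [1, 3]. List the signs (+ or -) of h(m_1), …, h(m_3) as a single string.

m = 2, h(m) = 22 (+); new bracket [1, 2]
m = 1.5, h(m) = -1.6875 (−); new bracket [1.5, 2]
m = 1.75, h(m) = 6.808594 (+); new bracket [1.5, 1.75]

+-+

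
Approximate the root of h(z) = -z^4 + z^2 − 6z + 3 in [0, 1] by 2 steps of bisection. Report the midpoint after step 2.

h(0.5) = 0.1875 > 0, so the root lies in [0.5, 1]
h(0.75) = -1.253906 < 0, so the root lies in [0.5, 0.75]

0.75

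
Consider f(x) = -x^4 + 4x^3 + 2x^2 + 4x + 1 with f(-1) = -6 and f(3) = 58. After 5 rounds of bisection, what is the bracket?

[-0.375, -0.25]

x = 1 gives f = 10, positive; keep [-1, 1]
x = 0 gives f = 1, positive; keep [-1, 0]
x = -0.5 gives f = -1.0625, negative; keep [-0.5, 0]
x = -0.25 gives f = 0.0586, positive; keep [-0.5, -0.25]
x = -0.375 gives f = -0.4495, negative; keep [-0.375, -0.25]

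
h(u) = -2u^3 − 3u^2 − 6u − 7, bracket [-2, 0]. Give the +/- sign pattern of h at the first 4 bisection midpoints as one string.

m = -1, h(m) = -2 (−); new bracket [-2, -1]
m = -1.5, h(m) = 2 (+); new bracket [-1.5, -1]
m = -1.25, h(m) = -0.28125 (−); new bracket [-1.5, -1.25]
m = -1.375, h(m) = 0.7773 (+); new bracket [-1.375, -1.25]

-+-+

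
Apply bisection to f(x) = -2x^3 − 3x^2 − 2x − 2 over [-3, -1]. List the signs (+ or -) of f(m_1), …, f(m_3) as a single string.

++-

midpoint -2: f = 6 > 0 → [-2, -1]
midpoint -1.5: f = 1 > 0 → [-1.5, -1]
midpoint -1.25: f = -0.28125 < 0 → [-1.5, -1.25]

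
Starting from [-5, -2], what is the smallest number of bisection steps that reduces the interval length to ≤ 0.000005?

Width after n steps is 3/2^n. Need 2^n ≥ 3/0.000005 = 600000.
2^19 = 524288 < 600000 ≤ 2^20 = 1048576, so n = 20.

20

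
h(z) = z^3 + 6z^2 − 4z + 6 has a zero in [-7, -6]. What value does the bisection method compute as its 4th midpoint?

-6.6875

z = -6.5 gives h = 10.875, positive; keep [-7, -6.5]
z = -6.75 gives h = -1.171875, negative; keep [-6.75, -6.5]
z = -6.625 gives h = 5.068359, positive; keep [-6.75, -6.625]
z = -6.6875 gives h = 2.0032, positive; keep [-6.75, -6.6875]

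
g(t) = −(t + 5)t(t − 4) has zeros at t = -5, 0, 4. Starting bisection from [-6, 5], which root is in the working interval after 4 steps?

-5

m = -0.5, g(m) = -10.125 (−); new bracket [-6, -0.5]
m = -3.25, g(m) = -41.234375 (−); new bracket [-6, -3.25]
m = -4.625, g(m) = -14.958984 (−); new bracket [-6, -4.625]
m = -5.3125, g(m) = 15.4602 (+); new bracket [-5.3125, -4.625]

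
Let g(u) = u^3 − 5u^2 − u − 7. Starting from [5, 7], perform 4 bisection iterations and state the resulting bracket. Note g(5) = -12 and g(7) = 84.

[5.375, 5.5]

u = 6 gives g = 23, positive; keep [5, 6]
u = 5.5 gives g = 2.625, positive; keep [5, 5.5]
u = 5.25 gives g = -5.359375, negative; keep [5.25, 5.5]
u = 5.375 gives g = -1.541, negative; keep [5.375, 5.5]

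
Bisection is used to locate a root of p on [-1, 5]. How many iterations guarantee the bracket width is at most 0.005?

11

Width after n steps is 6/2^n. Need 2^n ≥ 6/0.005 = 1200.
2^10 = 1024 < 1200 ≤ 2^11 = 2048, so n = 11.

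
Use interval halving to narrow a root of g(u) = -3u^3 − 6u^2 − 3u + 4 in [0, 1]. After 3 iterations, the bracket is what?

midpoint 0.5: g = 0.625 > 0 → [0.5, 1]
midpoint 0.75: g = -2.890625 < 0 → [0.5, 0.75]
midpoint 0.625: g = -0.951172 < 0 → [0.5, 0.625]

[0.5, 0.625]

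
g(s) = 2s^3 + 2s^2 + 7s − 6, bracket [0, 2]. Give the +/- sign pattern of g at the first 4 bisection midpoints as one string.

s = 1 gives g = 5, positive; keep [0, 1]
s = 0.5 gives g = -1.75, negative; keep [0.5, 1]
s = 0.75 gives g = 1.21875, positive; keep [0.5, 0.75]
s = 0.625 gives g = -0.3555, negative; keep [0.625, 0.75]

+-+-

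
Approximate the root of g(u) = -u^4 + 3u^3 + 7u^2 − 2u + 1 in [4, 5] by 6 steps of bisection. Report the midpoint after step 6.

4.484375

midpoint 4.5: g = -2.9375 < 0 → [4, 4.5]
midpoint 4.25: g = 22.980469 > 0 → [4.25, 4.5]
midpoint 4.375: g = 11.091553 > 0 → [4.375, 4.5]
midpoint 4.4375: g = 4.3552 > 0 → [4.4375, 4.5]
midpoint 4.46875: g = 0.7798 > 0 → [4.46875, 4.5]
midpoint 4.484375: g = -1.061 < 0 → [4.46875, 4.484375]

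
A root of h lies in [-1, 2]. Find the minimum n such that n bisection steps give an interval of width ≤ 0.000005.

Width after n steps is 3/2^n. Need 2^n ≥ 3/0.000005 = 600000.
2^19 = 524288 < 600000 ≤ 2^20 = 1048576, so n = 20.

20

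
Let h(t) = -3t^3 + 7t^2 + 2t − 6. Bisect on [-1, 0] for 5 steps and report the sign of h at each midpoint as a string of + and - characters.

t = -0.5 gives h = -4.875, negative; keep [-1, -0.5]
t = -0.75 gives h = -2.296875, negative; keep [-1, -0.75]
t = -0.875 gives h = -0.380859, negative; keep [-1, -0.875]
t = -0.9375 gives h = 0.7493, positive; keep [-0.9375, -0.875]
t = -0.90625 gives h = 0.1694, positive; keep [-0.90625, -0.875]

---++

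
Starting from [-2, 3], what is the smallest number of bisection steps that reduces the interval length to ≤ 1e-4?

16

Width after n steps is 5/2^n. Need 2^n ≥ 5/1e-4 = 50000.
2^15 = 32768 < 50000 ≤ 2^16 = 65536, so n = 16.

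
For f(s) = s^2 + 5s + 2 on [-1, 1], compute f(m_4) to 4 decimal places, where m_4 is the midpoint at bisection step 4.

m = 0, f(m) = 2 (+); new bracket [-1, 0]
m = -0.5, f(m) = -0.25 (−); new bracket [-0.5, 0]
m = -0.25, f(m) = 0.8125 (+); new bracket [-0.5, -0.25]
m = -0.375, f(m) = 0.2656 (+); new bracket [-0.5, -0.375]

0.2656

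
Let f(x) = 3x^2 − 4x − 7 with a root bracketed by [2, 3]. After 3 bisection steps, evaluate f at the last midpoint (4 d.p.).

x = 2.5 gives f = 1.75, positive; keep [2, 2.5]
x = 2.25 gives f = -0.8125, negative; keep [2.25, 2.5]
x = 2.375 gives f = 0.421875, positive; keep [2.25, 2.375]

0.4219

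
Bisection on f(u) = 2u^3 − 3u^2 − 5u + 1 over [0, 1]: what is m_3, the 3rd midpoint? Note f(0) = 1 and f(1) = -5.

midpoint 0.5: f = -2 < 0 → [0, 0.5]
midpoint 0.25: f = -0.40625 < 0 → [0, 0.25]
midpoint 0.125: f = 0.332031 > 0 → [0.125, 0.25]

0.125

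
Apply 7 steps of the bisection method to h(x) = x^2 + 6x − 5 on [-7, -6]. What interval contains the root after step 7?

[-6.7421875, -6.734375]

h(-6.5) = -1.75 < 0, so the root lies in [-7, -6.5]
h(-6.75) = 0.0625 > 0, so the root lies in [-6.75, -6.5]
h(-6.625) = -0.859375 < 0, so the root lies in [-6.75, -6.625]
h(-6.6875) = -0.4023 < 0, so the root lies in [-6.75, -6.6875]
h(-6.71875) = -0.1709 < 0, so the root lies in [-6.75, -6.71875]
h(-6.734375) = -0.0544 < 0, so the root lies in [-6.75, -6.734375]
h(-6.7421875) = 0.004 > 0, so the root lies in [-6.7421875, -6.734375]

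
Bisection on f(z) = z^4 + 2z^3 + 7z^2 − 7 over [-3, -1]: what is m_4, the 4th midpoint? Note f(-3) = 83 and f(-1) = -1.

z = -2 gives f = 21, positive; keep [-2, -1]
z = -1.5 gives f = 7.0625, positive; keep [-1.5, -1]
z = -1.25 gives f = 2.472656, positive; keep [-1.25, -1]
z = -1.125 gives f = 0.6135, positive; keep [-1.125, -1]

-1.125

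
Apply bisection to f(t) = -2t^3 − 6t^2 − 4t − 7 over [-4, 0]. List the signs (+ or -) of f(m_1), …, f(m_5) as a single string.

t = -2 gives f = -7, negative; keep [-4, -2]
t = -3 gives f = 5, positive; keep [-3, -2]
t = -2.5 gives f = -3.25, negative; keep [-3, -2.5]
t = -2.75 gives f = 0.2188, positive; keep [-2.75, -2.5]
t = -2.625 gives f = -1.668, negative; keep [-2.75, -2.625]

-+-+-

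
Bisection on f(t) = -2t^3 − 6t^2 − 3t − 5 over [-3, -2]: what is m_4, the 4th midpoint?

midpoint -2.5: f = -3.75 < 0 → [-3, -2.5]
midpoint -2.75: f = -0.53125 < 0 → [-3, -2.75]
midpoint -2.875: f = 1.558594 > 0 → [-2.875, -2.75]
midpoint -2.8125: f = 0.4712 > 0 → [-2.8125, -2.75]

-2.8125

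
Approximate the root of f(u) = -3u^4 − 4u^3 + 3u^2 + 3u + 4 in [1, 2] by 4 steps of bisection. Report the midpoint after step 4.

m = 1.5, f(m) = -13.4375 (−); new bracket [1, 1.5]
m = 1.25, f(m) = -2.699219 (−); new bracket [1, 1.25]
m = 1.125, f(m) = 0.671143 (+); new bracket [1.125, 1.25]
m = 1.1875, f(m) = -0.8709 (−); new bracket [1.125, 1.1875]

1.1875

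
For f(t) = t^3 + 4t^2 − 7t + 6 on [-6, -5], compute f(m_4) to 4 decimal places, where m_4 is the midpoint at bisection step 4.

midpoint -5.5: f = -0.875 < 0 → [-5.5, -5]
midpoint -5.25: f = 8.296875 > 0 → [-5.5, -5.25]
midpoint -5.375: f = 3.900391 > 0 → [-5.5, -5.375]
midpoint -5.4375: f = 1.5608 > 0 → [-5.5, -5.4375]

1.5608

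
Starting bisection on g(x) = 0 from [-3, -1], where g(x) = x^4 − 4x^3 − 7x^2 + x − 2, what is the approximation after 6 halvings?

-1.53125

midpoint -2: g = 16 > 0 → [-2, -1]
midpoint -1.5: g = -0.6875 < 0 → [-2, -1.5]
midpoint -1.75: g = 5.628906 > 0 → [-1.75, -1.5]
midpoint -1.625: g = 2.0276 > 0 → [-1.625, -1.5]
midpoint -1.5625: g = 0.5669 > 0 → [-1.5625, -1.5]
midpoint -1.53125: g = -0.0851 < 0 → [-1.5625, -1.53125]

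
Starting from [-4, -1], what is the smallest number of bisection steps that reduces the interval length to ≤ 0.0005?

13

Width after n steps is 3/2^n. Need 2^n ≥ 3/0.0005 = 6000.
2^12 = 4096 < 6000 ≤ 2^13 = 8192, so n = 13.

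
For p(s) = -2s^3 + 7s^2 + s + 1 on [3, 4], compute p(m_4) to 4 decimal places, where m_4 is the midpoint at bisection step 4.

midpoint 3.5: p = 4.5 > 0 → [3.5, 4]
midpoint 3.75: p = -2.28125 < 0 → [3.5, 3.75]
midpoint 3.625: p = 1.339844 > 0 → [3.625, 3.75]
midpoint 3.6875: p = -0.4116 < 0 → [3.625, 3.6875]

-0.4116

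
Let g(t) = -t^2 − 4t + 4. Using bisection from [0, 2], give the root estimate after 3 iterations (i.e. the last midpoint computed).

t = 1 gives g = -1, negative; keep [0, 1]
t = 0.5 gives g = 1.75, positive; keep [0.5, 1]
t = 0.75 gives g = 0.4375, positive; keep [0.75, 1]

0.75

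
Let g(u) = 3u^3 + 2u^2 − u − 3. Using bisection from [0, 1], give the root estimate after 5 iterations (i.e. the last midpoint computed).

g(0.5) = -2.625 < 0, so the root lies in [0.5, 1]
g(0.75) = -1.359375 < 0, so the root lies in [0.75, 1]
g(0.875) = -0.333984 < 0, so the root lies in [0.875, 1]
g(0.9375) = 0.2922 > 0, so the root lies in [0.875, 0.9375]
g(0.90625) = -0.0308 < 0, so the root lies in [0.90625, 0.9375]

0.90625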